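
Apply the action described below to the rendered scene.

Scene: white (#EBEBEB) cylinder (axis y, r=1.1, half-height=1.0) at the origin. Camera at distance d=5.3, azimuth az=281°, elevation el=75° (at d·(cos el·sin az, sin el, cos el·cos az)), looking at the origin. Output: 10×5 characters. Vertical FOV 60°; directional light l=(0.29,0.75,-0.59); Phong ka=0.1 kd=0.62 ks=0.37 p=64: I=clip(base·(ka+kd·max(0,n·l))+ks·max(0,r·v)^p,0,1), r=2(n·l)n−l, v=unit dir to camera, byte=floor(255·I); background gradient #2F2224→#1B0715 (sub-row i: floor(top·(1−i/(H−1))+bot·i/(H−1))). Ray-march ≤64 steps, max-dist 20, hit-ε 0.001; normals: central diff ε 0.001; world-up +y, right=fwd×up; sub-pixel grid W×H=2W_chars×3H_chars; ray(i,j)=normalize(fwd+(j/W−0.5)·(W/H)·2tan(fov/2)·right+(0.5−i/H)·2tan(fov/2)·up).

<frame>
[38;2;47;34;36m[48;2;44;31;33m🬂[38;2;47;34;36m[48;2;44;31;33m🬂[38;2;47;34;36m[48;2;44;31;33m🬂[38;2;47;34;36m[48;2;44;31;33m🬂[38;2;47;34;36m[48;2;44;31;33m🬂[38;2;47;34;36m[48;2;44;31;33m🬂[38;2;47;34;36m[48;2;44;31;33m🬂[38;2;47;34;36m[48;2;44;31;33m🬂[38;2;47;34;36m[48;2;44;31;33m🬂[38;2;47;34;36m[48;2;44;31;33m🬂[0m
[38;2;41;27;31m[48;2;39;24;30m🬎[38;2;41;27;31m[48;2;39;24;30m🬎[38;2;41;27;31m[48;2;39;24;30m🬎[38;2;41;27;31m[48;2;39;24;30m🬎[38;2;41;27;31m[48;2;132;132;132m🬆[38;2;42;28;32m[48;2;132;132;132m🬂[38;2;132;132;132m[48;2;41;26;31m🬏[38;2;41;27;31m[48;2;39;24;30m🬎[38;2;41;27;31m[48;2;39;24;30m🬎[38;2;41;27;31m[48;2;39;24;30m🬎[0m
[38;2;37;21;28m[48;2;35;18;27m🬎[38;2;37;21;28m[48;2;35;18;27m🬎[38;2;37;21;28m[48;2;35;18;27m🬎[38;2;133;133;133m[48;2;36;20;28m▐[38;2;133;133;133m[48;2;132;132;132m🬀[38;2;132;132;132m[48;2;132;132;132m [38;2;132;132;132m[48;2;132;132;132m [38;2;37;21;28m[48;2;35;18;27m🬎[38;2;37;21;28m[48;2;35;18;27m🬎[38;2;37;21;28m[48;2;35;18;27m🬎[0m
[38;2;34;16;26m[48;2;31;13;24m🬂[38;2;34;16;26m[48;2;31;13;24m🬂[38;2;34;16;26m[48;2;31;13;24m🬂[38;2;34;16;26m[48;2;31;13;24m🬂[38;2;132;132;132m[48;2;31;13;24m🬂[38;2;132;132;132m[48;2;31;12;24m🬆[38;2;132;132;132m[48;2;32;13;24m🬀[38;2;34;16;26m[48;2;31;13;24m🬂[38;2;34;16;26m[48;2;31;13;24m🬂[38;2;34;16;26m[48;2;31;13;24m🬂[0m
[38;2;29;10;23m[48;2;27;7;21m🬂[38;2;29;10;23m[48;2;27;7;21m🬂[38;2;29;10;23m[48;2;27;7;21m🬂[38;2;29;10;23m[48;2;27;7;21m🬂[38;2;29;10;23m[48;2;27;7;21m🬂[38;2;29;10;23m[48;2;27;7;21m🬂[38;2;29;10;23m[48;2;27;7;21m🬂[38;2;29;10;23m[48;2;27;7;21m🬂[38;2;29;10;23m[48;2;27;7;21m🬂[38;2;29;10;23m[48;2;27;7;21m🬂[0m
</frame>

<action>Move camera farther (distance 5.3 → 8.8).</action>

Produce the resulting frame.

<frame>
[38;2;47;34;36m[48;2;44;31;33m🬂[38;2;47;34;36m[48;2;44;31;33m🬂[38;2;47;34;36m[48;2;44;31;33m🬂[38;2;47;34;36m[48;2;44;31;33m🬂[38;2;47;34;36m[48;2;44;31;33m🬂[38;2;47;34;36m[48;2;44;31;33m🬂[38;2;47;34;36m[48;2;44;31;33m🬂[38;2;47;34;36m[48;2;44;31;33m🬂[38;2;47;34;36m[48;2;44;31;33m🬂[38;2;47;34;36m[48;2;44;31;33m🬂[0m
[38;2;41;27;31m[48;2;39;24;30m🬎[38;2;41;27;31m[48;2;39;24;30m🬎[38;2;41;27;31m[48;2;39;24;30m🬎[38;2;41;27;31m[48;2;39;24;30m🬎[38;2;41;27;31m[48;2;39;24;30m🬎[38;2;41;27;31m[48;2;39;24;30m🬎[38;2;41;27;31m[48;2;39;24;30m🬎[38;2;41;27;31m[48;2;39;24;30m🬎[38;2;41;27;31m[48;2;39;24;30m🬎[38;2;41;27;31m[48;2;39;24;30m🬎[0m
[38;2;37;21;28m[48;2;35;18;27m🬎[38;2;37;21;28m[48;2;35;18;27m🬎[38;2;37;21;28m[48;2;35;18;27m🬎[38;2;37;21;28m[48;2;35;18;27m🬎[38;2;132;132;132m[48;2;36;20;28m▐[38;2;132;132;132m[48;2;132;132;132m [38;2;37;21;28m[48;2;35;18;27m🬎[38;2;37;21;28m[48;2;35;18;27m🬎[38;2;37;21;28m[48;2;35;18;27m🬎[38;2;37;21;28m[48;2;35;18;27m🬎[0m
[38;2;34;16;26m[48;2;31;13;24m🬂[38;2;34;16;26m[48;2;31;13;24m🬂[38;2;34;16;26m[48;2;31;13;24m🬂[38;2;34;16;26m[48;2;31;13;24m🬂[38;2;34;16;26m[48;2;31;13;24m🬂[38;2;23;23;23m[48;2;32;13;24m🬀[38;2;34;16;26m[48;2;31;13;24m🬂[38;2;34;16;26m[48;2;31;13;24m🬂[38;2;34;16;26m[48;2;31;13;24m🬂[38;2;34;16;26m[48;2;31;13;24m🬂[0m
[38;2;29;10;23m[48;2;27;7;21m🬂[38;2;29;10;23m[48;2;27;7;21m🬂[38;2;29;10;23m[48;2;27;7;21m🬂[38;2;29;10;23m[48;2;27;7;21m🬂[38;2;29;10;23m[48;2;27;7;21m🬂[38;2;29;10;23m[48;2;27;7;21m🬂[38;2;29;10;23m[48;2;27;7;21m🬂[38;2;29;10;23m[48;2;27;7;21m🬂[38;2;29;10;23m[48;2;27;7;21m🬂[38;2;29;10;23m[48;2;27;7;21m🬂[0m
</frame>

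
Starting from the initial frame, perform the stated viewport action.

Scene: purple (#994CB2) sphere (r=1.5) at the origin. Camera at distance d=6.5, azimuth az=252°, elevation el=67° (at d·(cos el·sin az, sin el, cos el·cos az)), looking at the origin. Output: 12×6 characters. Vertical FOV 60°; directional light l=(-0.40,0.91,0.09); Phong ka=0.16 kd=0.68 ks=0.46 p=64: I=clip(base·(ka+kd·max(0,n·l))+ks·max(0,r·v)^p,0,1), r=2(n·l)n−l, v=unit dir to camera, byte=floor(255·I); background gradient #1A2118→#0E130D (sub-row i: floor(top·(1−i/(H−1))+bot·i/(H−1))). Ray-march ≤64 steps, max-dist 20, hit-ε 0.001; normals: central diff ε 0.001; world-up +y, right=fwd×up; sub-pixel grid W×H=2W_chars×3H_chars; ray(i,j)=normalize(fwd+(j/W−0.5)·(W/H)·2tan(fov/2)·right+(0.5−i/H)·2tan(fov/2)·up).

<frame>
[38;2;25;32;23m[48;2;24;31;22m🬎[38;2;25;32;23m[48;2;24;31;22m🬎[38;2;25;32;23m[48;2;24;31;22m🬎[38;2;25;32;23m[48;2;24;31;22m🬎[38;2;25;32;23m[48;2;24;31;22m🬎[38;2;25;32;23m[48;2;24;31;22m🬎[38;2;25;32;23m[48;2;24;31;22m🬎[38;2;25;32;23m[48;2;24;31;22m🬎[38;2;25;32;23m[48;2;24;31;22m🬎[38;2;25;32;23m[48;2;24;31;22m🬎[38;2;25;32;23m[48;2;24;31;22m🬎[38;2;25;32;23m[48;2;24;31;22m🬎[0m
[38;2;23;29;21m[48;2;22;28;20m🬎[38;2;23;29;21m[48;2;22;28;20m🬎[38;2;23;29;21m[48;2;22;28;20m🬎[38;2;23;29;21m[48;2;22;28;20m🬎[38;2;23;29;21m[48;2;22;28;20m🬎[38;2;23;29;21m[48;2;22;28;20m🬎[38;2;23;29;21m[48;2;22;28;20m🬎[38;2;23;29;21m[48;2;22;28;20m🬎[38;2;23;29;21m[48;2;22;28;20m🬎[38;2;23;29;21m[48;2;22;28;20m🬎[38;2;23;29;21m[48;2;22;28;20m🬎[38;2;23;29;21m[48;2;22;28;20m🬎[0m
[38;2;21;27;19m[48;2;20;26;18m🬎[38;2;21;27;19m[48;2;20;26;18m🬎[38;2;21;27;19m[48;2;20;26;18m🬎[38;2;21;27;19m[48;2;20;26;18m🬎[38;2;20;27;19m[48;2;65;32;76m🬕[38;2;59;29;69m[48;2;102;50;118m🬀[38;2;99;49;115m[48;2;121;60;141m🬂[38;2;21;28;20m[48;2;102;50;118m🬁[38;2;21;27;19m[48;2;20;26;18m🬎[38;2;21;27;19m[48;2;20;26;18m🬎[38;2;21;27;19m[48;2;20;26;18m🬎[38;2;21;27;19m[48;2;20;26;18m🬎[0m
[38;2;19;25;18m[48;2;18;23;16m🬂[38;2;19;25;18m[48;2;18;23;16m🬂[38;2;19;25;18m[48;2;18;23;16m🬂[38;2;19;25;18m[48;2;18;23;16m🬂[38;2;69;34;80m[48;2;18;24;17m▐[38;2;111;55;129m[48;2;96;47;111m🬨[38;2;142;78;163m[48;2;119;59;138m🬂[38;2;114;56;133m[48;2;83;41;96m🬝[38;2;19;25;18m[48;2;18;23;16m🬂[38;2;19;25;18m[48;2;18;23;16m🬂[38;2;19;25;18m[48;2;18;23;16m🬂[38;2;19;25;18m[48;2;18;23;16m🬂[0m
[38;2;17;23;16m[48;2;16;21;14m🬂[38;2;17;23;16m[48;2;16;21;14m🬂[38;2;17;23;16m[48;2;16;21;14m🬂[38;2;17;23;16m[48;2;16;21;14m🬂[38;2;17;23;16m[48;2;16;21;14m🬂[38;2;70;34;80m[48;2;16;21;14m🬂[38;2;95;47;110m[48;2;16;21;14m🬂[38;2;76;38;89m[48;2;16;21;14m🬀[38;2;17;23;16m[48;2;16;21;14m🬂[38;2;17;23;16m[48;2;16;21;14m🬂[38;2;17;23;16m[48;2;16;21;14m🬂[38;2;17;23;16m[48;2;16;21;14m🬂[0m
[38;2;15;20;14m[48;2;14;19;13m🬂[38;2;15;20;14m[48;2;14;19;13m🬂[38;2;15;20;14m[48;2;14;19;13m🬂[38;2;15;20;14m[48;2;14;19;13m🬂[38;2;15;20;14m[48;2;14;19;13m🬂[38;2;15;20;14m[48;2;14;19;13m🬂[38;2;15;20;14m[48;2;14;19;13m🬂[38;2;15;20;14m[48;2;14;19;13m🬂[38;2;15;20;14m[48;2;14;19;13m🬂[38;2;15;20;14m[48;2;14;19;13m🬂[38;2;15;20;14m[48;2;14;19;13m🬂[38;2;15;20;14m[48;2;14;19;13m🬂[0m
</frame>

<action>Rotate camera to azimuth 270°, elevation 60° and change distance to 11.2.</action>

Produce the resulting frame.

<frame>
[38;2;25;32;23m[48;2;24;31;22m🬎[38;2;25;32;23m[48;2;24;31;22m🬎[38;2;25;32;23m[48;2;24;31;22m🬎[38;2;25;32;23m[48;2;24;31;22m🬎[38;2;25;32;23m[48;2;24;31;22m🬎[38;2;25;32;23m[48;2;24;31;22m🬎[38;2;25;32;23m[48;2;24;31;22m🬎[38;2;25;32;23m[48;2;24;31;22m🬎[38;2;25;32;23m[48;2;24;31;22m🬎[38;2;25;32;23m[48;2;24;31;22m🬎[38;2;25;32;23m[48;2;24;31;22m🬎[38;2;25;32;23m[48;2;24;31;22m🬎[0m
[38;2;23;29;21m[48;2;22;28;20m🬎[38;2;23;29;21m[48;2;22;28;20m🬎[38;2;23;29;21m[48;2;22;28;20m🬎[38;2;23;29;21m[48;2;22;28;20m🬎[38;2;23;29;21m[48;2;22;28;20m🬎[38;2;23;29;21m[48;2;22;28;20m🬎[38;2;23;29;21m[48;2;22;28;20m🬎[38;2;23;29;21m[48;2;22;28;20m🬎[38;2;23;29;21m[48;2;22;28;20m🬎[38;2;23;29;21m[48;2;22;28;20m🬎[38;2;23;29;21m[48;2;22;28;20m🬎[38;2;23;29;21m[48;2;22;28;20m🬎[0m
[38;2;21;27;19m[48;2;20;26;18m🬎[38;2;21;27;19m[48;2;20;26;18m🬎[38;2;21;27;19m[48;2;20;26;18m🬎[38;2;21;27;19m[48;2;20;26;18m🬎[38;2;21;27;19m[48;2;20;26;18m🬎[38;2;20;27;19m[48;2;107;53;124m🬝[38;2;21;27;19m[48;2;105;52;122m🬊[38;2;21;27;19m[48;2;20;26;18m🬎[38;2;21;27;19m[48;2;20;26;18m🬎[38;2;21;27;19m[48;2;20;26;18m🬎[38;2;21;27;19m[48;2;20;26;18m🬎[38;2;21;27;19m[48;2;20;26;18m🬎[0m
[38;2;19;25;18m[48;2;18;23;16m🬂[38;2;19;25;18m[48;2;18;23;16m🬂[38;2;19;25;18m[48;2;18;23;16m🬂[38;2;19;25;18m[48;2;18;23;16m🬂[38;2;19;25;18m[48;2;18;23;16m🬂[38;2;105;52;122m[48;2;28;24;29m🬉[38;2;129;71;149m[48;2;38;26;42m🬎[38;2;77;38;89m[48;2;18;23;16m🬀[38;2;19;25;18m[48;2;18;23;16m🬂[38;2;19;25;18m[48;2;18;23;16m🬂[38;2;19;25;18m[48;2;18;23;16m🬂[38;2;19;25;18m[48;2;18;23;16m🬂[0m
[38;2;17;23;16m[48;2;16;21;14m🬂[38;2;17;23;16m[48;2;16;21;14m🬂[38;2;17;23;16m[48;2;16;21;14m🬂[38;2;17;23;16m[48;2;16;21;14m🬂[38;2;17;23;16m[48;2;16;21;14m🬂[38;2;17;23;16m[48;2;16;21;14m🬂[38;2;17;23;16m[48;2;16;21;14m🬂[38;2;17;23;16m[48;2;16;21;14m🬂[38;2;17;23;16m[48;2;16;21;14m🬂[38;2;17;23;16m[48;2;16;21;14m🬂[38;2;17;23;16m[48;2;16;21;14m🬂[38;2;17;23;16m[48;2;16;21;14m🬂[0m
[38;2;15;20;14m[48;2;14;19;13m🬂[38;2;15;20;14m[48;2;14;19;13m🬂[38;2;15;20;14m[48;2;14;19;13m🬂[38;2;15;20;14m[48;2;14;19;13m🬂[38;2;15;20;14m[48;2;14;19;13m🬂[38;2;15;20;14m[48;2;14;19;13m🬂[38;2;15;20;14m[48;2;14;19;13m🬂[38;2;15;20;14m[48;2;14;19;13m🬂[38;2;15;20;14m[48;2;14;19;13m🬂[38;2;15;20;14m[48;2;14;19;13m🬂[38;2;15;20;14m[48;2;14;19;13m🬂[38;2;15;20;14m[48;2;14;19;13m🬂[0m
</frame>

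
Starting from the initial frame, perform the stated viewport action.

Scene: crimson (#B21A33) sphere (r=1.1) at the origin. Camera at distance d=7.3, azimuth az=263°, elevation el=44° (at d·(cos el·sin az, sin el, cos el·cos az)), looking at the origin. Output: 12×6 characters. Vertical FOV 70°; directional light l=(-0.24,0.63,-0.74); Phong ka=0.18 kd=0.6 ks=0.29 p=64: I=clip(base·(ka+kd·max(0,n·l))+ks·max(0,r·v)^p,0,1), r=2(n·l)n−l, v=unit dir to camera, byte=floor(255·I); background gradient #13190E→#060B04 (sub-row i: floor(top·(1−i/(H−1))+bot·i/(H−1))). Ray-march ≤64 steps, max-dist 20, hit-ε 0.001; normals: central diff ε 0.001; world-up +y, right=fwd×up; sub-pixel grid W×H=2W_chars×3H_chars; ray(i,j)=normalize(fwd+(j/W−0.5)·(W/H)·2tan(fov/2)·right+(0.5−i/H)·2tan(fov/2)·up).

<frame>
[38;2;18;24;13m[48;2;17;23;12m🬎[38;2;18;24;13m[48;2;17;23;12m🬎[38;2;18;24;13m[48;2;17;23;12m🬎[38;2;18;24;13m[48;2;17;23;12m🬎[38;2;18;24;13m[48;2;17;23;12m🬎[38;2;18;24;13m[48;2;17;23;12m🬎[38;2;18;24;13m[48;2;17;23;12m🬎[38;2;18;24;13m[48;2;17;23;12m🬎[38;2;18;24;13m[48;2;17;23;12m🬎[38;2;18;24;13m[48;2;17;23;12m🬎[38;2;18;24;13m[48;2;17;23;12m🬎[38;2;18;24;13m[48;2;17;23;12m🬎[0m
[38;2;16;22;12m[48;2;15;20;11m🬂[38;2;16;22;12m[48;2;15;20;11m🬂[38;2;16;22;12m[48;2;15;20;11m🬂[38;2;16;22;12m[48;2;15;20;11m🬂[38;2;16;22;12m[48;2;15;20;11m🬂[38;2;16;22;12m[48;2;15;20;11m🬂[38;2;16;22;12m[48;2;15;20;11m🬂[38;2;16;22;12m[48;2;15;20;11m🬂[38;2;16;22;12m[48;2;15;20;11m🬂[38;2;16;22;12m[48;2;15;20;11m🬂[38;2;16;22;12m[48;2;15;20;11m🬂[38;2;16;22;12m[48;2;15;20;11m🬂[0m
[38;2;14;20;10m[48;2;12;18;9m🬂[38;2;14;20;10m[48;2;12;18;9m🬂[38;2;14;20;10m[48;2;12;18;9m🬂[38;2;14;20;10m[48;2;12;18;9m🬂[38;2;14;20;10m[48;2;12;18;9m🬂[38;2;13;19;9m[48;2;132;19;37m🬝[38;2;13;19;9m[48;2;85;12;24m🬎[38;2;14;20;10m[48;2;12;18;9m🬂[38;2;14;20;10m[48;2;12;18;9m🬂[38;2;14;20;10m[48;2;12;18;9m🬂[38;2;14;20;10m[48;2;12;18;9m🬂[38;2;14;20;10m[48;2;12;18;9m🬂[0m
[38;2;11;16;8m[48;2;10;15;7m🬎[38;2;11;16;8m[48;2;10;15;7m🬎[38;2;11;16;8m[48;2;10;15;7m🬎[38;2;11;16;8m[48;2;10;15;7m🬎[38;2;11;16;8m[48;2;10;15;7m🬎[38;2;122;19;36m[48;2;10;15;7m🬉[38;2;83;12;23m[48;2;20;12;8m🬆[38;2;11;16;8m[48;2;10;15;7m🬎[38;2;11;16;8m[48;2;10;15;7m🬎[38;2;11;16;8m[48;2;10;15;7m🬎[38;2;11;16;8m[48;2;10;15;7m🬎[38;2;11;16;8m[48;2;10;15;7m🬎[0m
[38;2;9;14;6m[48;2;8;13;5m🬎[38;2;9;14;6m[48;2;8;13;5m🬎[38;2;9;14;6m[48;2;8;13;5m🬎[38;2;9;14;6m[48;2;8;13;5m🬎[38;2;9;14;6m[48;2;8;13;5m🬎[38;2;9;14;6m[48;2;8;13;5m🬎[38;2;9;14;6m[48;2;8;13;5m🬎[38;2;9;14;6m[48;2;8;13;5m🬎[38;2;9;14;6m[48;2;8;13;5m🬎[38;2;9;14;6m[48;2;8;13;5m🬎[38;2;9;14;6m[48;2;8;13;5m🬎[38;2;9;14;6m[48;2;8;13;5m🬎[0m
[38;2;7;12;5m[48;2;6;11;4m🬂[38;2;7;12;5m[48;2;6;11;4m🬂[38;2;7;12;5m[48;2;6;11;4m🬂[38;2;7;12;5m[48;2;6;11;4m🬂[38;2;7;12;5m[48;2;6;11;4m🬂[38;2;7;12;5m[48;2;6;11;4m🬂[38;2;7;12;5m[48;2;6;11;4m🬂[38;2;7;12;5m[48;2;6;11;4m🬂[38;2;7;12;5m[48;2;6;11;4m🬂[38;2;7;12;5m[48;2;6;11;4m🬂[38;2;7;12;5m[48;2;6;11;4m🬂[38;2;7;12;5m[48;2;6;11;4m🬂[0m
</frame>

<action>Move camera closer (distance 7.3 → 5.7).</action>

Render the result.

<frame>
[38;2;18;24;13m[48;2;17;23;12m🬎[38;2;18;24;13m[48;2;17;23;12m🬎[38;2;18;24;13m[48;2;17;23;12m🬎[38;2;18;24;13m[48;2;17;23;12m🬎[38;2;18;24;13m[48;2;17;23;12m🬎[38;2;18;24;13m[48;2;17;23;12m🬎[38;2;18;24;13m[48;2;17;23;12m🬎[38;2;18;24;13m[48;2;17;23;12m🬎[38;2;18;24;13m[48;2;17;23;12m🬎[38;2;18;24;13m[48;2;17;23;12m🬎[38;2;18;24;13m[48;2;17;23;12m🬎[38;2;18;24;13m[48;2;17;23;12m🬎[0m
[38;2;16;22;12m[48;2;15;20;11m🬂[38;2;16;22;12m[48;2;15;20;11m🬂[38;2;16;22;12m[48;2;15;20;11m🬂[38;2;16;22;12m[48;2;15;20;11m🬂[38;2;16;22;12m[48;2;15;20;11m🬂[38;2;16;22;12m[48;2;15;20;11m🬂[38;2;16;22;12m[48;2;15;20;11m🬂[38;2;16;22;12m[48;2;15;20;11m🬂[38;2;16;22;12m[48;2;15;20;11m🬂[38;2;16;22;12m[48;2;15;20;11m🬂[38;2;16;22;12m[48;2;15;20;11m🬂[38;2;16;22;12m[48;2;15;20;11m🬂[0m
[38;2;14;20;10m[48;2;12;18;9m🬂[38;2;14;20;10m[48;2;12;18;9m🬂[38;2;14;20;10m[48;2;12;18;9m🬂[38;2;14;20;10m[48;2;12;18;9m🬂[38;2;14;20;10m[48;2;12;18;9m🬂[38;2;13;19;9m[48;2;128;18;36m🬆[38;2;14;20;10m[48;2;87;12;24m🬂[38;2;32;4;9m[48;2;13;19;9m🬏[38;2;14;20;10m[48;2;12;18;9m🬂[38;2;14;20;10m[48;2;12;18;9m🬂[38;2;14;20;10m[48;2;12;18;9m🬂[38;2;14;20;10m[48;2;12;18;9m🬂[0m
[38;2;11;16;8m[48;2;10;15;7m🬎[38;2;11;16;8m[48;2;10;15;7m🬎[38;2;11;16;8m[48;2;10;15;7m🬎[38;2;11;16;8m[48;2;10;15;7m🬎[38;2;11;16;8m[48;2;10;15;7m🬎[38;2;118;19;35m[48;2;10;15;7m🬬[38;2;90;12;25m[48;2;53;7;15m🬆[38;2;32;4;9m[48;2;10;15;7m🬄[38;2;11;16;8m[48;2;10;15;7m🬎[38;2;11;16;8m[48;2;10;15;7m🬎[38;2;11;16;8m[48;2;10;15;7m🬎[38;2;11;16;8m[48;2;10;15;7m🬎[0m
[38;2;9;14;6m[48;2;8;13;5m🬎[38;2;9;14;6m[48;2;8;13;5m🬎[38;2;9;14;6m[48;2;8;13;5m🬎[38;2;9;14;6m[48;2;8;13;5m🬎[38;2;9;14;6m[48;2;8;13;5m🬎[38;2;9;14;6m[48;2;8;13;5m🬎[38;2;9;14;6m[48;2;8;13;5m🬎[38;2;9;14;6m[48;2;8;13;5m🬎[38;2;9;14;6m[48;2;8;13;5m🬎[38;2;9;14;6m[48;2;8;13;5m🬎[38;2;9;14;6m[48;2;8;13;5m🬎[38;2;9;14;6m[48;2;8;13;5m🬎[0m
[38;2;7;12;5m[48;2;6;11;4m🬂[38;2;7;12;5m[48;2;6;11;4m🬂[38;2;7;12;5m[48;2;6;11;4m🬂[38;2;7;12;5m[48;2;6;11;4m🬂[38;2;7;12;5m[48;2;6;11;4m🬂[38;2;7;12;5m[48;2;6;11;4m🬂[38;2;7;12;5m[48;2;6;11;4m🬂[38;2;7;12;5m[48;2;6;11;4m🬂[38;2;7;12;5m[48;2;6;11;4m🬂[38;2;7;12;5m[48;2;6;11;4m🬂[38;2;7;12;5m[48;2;6;11;4m🬂[38;2;7;12;5m[48;2;6;11;4m🬂[0m
</frame>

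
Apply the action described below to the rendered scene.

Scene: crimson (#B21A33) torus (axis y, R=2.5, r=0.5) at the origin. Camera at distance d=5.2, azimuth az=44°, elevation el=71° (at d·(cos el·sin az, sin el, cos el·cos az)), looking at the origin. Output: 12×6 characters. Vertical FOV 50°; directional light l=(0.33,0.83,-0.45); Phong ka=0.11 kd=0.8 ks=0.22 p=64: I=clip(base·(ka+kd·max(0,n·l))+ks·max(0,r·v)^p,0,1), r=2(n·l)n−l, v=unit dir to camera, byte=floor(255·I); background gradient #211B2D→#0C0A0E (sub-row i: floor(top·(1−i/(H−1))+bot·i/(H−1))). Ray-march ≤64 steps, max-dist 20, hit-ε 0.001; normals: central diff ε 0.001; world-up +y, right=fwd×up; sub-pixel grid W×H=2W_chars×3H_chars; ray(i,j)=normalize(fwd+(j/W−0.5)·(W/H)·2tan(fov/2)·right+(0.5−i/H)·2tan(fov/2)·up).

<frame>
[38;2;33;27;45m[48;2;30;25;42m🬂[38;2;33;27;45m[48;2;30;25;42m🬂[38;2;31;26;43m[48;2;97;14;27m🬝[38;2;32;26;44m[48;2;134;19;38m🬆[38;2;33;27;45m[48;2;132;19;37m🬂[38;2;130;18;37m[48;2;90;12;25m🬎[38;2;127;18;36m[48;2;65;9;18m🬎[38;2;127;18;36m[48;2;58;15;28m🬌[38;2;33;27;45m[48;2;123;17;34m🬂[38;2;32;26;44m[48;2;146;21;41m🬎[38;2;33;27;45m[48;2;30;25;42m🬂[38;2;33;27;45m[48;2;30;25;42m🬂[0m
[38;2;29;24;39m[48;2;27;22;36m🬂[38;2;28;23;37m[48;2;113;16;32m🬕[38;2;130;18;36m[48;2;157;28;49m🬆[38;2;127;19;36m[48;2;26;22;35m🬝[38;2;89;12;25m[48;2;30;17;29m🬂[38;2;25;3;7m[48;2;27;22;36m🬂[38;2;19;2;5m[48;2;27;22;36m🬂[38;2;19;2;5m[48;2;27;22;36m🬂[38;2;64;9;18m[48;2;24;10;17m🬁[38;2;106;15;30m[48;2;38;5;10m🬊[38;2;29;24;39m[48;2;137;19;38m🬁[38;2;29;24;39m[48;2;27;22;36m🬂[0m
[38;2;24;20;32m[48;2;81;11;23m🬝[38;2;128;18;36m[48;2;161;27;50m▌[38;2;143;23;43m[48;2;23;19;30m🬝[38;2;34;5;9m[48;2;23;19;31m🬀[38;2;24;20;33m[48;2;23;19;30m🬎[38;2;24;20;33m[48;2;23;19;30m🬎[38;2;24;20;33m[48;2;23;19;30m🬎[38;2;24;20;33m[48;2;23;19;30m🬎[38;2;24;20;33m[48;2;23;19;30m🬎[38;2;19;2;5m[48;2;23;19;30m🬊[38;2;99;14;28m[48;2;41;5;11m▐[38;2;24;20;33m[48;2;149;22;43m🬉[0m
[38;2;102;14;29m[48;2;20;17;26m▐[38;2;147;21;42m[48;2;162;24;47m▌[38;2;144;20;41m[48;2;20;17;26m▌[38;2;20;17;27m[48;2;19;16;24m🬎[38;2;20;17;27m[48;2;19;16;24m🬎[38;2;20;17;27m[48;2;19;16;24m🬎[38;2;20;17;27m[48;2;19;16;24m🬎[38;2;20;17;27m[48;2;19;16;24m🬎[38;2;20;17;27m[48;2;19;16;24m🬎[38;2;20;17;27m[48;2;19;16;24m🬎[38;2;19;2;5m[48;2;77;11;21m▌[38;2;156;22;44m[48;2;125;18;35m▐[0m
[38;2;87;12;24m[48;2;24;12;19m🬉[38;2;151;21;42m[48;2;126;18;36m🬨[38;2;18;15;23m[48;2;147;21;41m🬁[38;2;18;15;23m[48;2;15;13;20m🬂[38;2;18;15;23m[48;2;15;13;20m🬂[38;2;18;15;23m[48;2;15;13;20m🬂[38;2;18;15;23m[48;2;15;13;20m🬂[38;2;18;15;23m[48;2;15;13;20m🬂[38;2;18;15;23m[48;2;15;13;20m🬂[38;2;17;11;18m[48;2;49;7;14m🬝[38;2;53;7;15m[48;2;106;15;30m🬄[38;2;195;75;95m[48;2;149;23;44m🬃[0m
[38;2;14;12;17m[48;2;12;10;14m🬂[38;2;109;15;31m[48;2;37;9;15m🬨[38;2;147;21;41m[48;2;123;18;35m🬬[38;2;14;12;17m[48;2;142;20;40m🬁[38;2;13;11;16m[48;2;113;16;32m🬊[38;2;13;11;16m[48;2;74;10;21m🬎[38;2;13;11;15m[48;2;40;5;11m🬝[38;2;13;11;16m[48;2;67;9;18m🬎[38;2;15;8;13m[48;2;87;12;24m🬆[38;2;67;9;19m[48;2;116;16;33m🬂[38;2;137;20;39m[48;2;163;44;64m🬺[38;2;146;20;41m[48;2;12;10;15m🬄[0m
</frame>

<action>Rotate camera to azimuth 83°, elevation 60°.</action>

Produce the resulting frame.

<frame>
[38;2;33;27;45m[48;2;30;25;42m🬂[38;2;33;27;45m[48;2;30;25;42m🬂[38;2;33;27;45m[48;2;30;25;42m🬂[38;2;31;26;43m[48;2;105;15;30m🬝[38;2;32;26;44m[48;2;145;20;41m🬎[38;2;32;26;44m[48;2;136;19;38m🬆[38;2;33;27;45m[48;2;128;18;36m🬂[38;2;32;26;44m[48;2;135;19;38m🬎[38;2;32;26;44m[48;2;134;19;38m🬎[38;2;33;27;45m[48;2;30;25;42m🬂[38;2;33;27;45m[48;2;30;25;42m🬂[38;2;33;27;45m[48;2;30;25;42m🬂[0m
[38;2;29;24;39m[48;2;27;22;36m🬂[38;2;28;22;37m[48;2;107;15;30m🬝[38;2;55;17;31m[48;2;144;20;40m🬂[38;2;153;22;44m[48;2;116;17;33m🬝[38;2;175;46;68m[48;2;74;15;27m🬂[38;2;123;18;35m[48;2;34;13;23m🬂[38;2;100;14;28m[48;2;22;12;20m🬂[38;2;98;14;28m[48;2;26;12;21m🬂[38;2;103;14;29m[48;2;31;4;8m🬊[38;2;124;17;35m[48;2;72;10;20m🬎[38;2;28;23;38m[48;2;138;20;39m🬊[38;2;29;24;39m[48;2;27;22;36m🬂[0m
[38;2;24;20;32m[48;2;81;11;23m🬝[38;2;78;11;22m[48;2;144;20;41m🬀[38;2;148;21;42m[48;2;79;11;22m🬝[38;2;113;16;32m[48;2;23;19;31m🬀[38;2;24;20;33m[48;2;23;19;30m🬎[38;2;24;20;33m[48;2;23;19;30m🬎[38;2;24;20;33m[48;2;23;19;30m🬎[38;2;24;20;33m[48;2;23;19;30m🬎[38;2;24;20;33m[48;2;23;19;30m🬎[38;2;26;3;7m[48;2;23;19;31m🬨[38;2;105;15;29m[48;2;46;6;12m🬨[38;2;24;20;33m[48;2;146;20;41m🬉[0m
[38;2;20;17;26m[48;2;116;16;33m▌[38;2;153;22;44m[48;2;146;21;41m🬁[38;2;123;17;35m[48;2;20;17;26m▌[38;2;20;17;27m[48;2;19;16;24m🬎[38;2;20;17;27m[48;2;19;16;24m🬎[38;2;20;17;27m[48;2;19;16;24m🬎[38;2;20;17;27m[48;2;19;16;24m🬎[38;2;20;17;27m[48;2;19;16;24m🬎[38;2;20;17;27m[48;2;19;16;24m🬎[38;2;20;17;27m[48;2;19;16;24m🬎[38;2;19;2;5m[48;2;72;10;20m▌[38;2;153;22;43m[48;2;120;17;34m▐[0m
[38;2;110;15;31m[48;2;16;14;21m▐[38;2;141;20;40m[48;2;132;19;37m🬬[38;2;46;12;22m[48;2;123;17;35m🬉[38;2;18;15;23m[48;2;15;13;20m🬂[38;2;18;15;23m[48;2;15;13;20m🬂[38;2;18;15;23m[48;2;15;13;20m🬂[38;2;18;15;23m[48;2;15;13;20m🬂[38;2;18;15;23m[48;2;15;13;20m🬂[38;2;18;15;23m[48;2;15;13;20m🬂[38;2;16;14;21m[48;2;23;3;6m🬕[38;2;36;5;10m[48;2;95;13;27m🬄[38;2;131;18;37m[48;2;155;22;44m🬄[0m
[38;2;80;11;23m[48;2;12;10;15m🬁[38;2;127;18;36m[48;2;95;13;27m🬨[38;2;136;19;38m[48;2;126;18;36m🬺[38;2;14;12;17m[48;2;114;16;32m🬁[38;2;22;10;15m[48;2;98;13;28m🬎[38;2;13;11;16m[48;2;53;7;14m🬎[38;2;13;11;16m[48;2;26;3;7m🬎[38;2;13;11;16m[48;2;51;7;14m🬎[38;2;23;8;13m[48;2;88;12;25m🬎[38;2;50;6;14m[48;2;110;15;31m🬂[38;2;125;18;35m[48;2;163;33;54m🬆[38;2;157;22;44m[48;2;12;10;14m🬕[0m
</frame>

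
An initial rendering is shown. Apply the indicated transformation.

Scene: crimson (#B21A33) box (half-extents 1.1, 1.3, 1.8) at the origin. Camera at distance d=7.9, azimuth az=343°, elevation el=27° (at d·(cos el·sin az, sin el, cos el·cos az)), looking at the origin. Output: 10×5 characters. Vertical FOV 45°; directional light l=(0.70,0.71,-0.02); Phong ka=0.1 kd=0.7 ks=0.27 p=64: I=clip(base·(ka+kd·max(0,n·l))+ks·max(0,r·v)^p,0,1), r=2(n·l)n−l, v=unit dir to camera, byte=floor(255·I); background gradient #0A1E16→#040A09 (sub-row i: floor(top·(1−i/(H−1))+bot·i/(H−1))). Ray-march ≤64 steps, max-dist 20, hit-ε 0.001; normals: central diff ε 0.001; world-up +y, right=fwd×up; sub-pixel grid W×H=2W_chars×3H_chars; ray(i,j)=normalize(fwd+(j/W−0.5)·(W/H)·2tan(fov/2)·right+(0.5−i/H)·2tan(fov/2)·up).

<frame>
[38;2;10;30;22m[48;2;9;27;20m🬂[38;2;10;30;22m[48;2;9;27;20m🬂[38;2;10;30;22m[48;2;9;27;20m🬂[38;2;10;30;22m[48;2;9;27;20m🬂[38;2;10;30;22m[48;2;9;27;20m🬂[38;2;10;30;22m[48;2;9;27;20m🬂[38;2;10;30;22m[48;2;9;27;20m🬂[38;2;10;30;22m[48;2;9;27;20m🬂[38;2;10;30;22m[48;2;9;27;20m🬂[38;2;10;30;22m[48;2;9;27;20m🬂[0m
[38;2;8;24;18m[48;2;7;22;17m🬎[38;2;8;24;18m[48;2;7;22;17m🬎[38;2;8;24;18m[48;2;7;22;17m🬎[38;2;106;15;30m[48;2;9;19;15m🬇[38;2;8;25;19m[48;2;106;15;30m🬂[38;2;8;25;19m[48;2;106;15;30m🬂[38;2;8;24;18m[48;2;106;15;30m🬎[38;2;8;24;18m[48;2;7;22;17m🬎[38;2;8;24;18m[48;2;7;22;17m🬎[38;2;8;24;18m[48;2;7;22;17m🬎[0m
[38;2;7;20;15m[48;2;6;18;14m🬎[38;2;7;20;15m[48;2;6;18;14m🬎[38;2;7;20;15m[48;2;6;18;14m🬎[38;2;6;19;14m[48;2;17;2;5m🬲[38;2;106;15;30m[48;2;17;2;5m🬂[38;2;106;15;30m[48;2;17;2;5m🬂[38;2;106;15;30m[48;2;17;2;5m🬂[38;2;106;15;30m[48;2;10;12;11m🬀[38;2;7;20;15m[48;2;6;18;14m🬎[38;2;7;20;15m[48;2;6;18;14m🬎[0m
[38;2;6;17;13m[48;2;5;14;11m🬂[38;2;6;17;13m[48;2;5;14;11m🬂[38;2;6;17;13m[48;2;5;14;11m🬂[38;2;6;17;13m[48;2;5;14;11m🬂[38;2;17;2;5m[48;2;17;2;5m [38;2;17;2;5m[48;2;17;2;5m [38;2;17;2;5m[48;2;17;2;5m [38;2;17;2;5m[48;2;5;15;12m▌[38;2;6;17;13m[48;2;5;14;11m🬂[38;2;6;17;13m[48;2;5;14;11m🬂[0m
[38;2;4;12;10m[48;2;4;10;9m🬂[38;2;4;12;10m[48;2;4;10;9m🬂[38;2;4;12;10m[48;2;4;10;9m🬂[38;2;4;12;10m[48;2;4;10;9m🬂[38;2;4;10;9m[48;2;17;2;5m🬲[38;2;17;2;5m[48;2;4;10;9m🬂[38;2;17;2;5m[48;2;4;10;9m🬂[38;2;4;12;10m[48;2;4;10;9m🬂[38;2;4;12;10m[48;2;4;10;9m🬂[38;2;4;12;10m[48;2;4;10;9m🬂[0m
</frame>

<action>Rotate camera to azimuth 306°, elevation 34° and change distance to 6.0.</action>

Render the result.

<frame>
[38;2;10;30;22m[48;2;9;27;20m🬂[38;2;10;30;22m[48;2;9;27;20m🬂[38;2;10;30;22m[48;2;9;27;20m🬂[38;2;10;30;22m[48;2;9;27;20m🬂[38;2;9;28;21m[48;2;106;15;30m🬬[38;2;10;30;22m[48;2;9;27;20m🬂[38;2;10;30;22m[48;2;9;27;20m🬂[38;2;10;30;22m[48;2;9;27;20m🬂[38;2;10;30;22m[48;2;9;27;20m🬂[38;2;10;30;22m[48;2;9;27;20m🬂[0m
[38;2;8;24;18m[48;2;7;22;17m🬎[38;2;8;24;18m[48;2;7;22;17m🬎[38;2;14;7;8m[48;2;106;15;30m🬲[38;2;106;15;30m[48;2;17;2;5m🬬[38;2;106;15;30m[48;2;106;15;30m [38;2;106;15;30m[48;2;106;15;30m [38;2;106;15;30m[48;2;106;15;30m [38;2;8;25;19m[48;2;106;15;30m🬂[38;2;11;17;14m[48;2;106;15;30m🬡[38;2;8;24;18m[48;2;7;22;17m🬎[0m
[38;2;7;20;15m[48;2;6;18;14m🬎[38;2;7;20;15m[48;2;6;18;14m🬎[38;2;17;2;5m[48;2;17;2;5m [38;2;17;2;5m[48;2;17;2;5m [38;2;17;2;5m[48;2;17;2;5m [38;2;106;15;30m[48;2;17;2;5m🬂[38;2;106;15;30m[48;2;17;2;5m🬊[38;2;106;15;30m[48;2;17;2;5m🬆[38;2;17;2;5m[48;2;6;19;15m▌[38;2;7;20;15m[48;2;6;18;14m🬎[0m
[38;2;6;17;13m[48;2;5;14;11m🬂[38;2;6;17;13m[48;2;5;14;11m🬂[38;2;5;15;11m[48;2;17;2;5m🬲[38;2;17;2;5m[48;2;17;2;5m [38;2;17;2;5m[48;2;17;2;5m [38;2;17;2;5m[48;2;17;2;5m [38;2;17;2;5m[48;2;17;2;5m [38;2;17;2;5m[48;2;17;2;5m [38;2;17;2;5m[48;2;5;15;11m🬀[38;2;6;17;13m[48;2;5;14;11m🬂[0m
[38;2;4;12;10m[48;2;4;10;9m🬂[38;2;4;12;10m[48;2;4;10;9m🬂[38;2;4;12;10m[48;2;4;10;9m🬂[38;2;4;12;10m[48;2;4;10;9m🬂[38;2;17;2;5m[48;2;4;10;9m🬂[38;2;17;2;5m[48;2;4;10;9m🬬[38;2;17;2;5m[48;2;17;2;5m [38;2;17;2;5m[48;2;4;10;9m🬄[38;2;4;12;10m[48;2;4;10;9m🬂[38;2;4;12;10m[48;2;4;10;9m🬂[0m
</frame>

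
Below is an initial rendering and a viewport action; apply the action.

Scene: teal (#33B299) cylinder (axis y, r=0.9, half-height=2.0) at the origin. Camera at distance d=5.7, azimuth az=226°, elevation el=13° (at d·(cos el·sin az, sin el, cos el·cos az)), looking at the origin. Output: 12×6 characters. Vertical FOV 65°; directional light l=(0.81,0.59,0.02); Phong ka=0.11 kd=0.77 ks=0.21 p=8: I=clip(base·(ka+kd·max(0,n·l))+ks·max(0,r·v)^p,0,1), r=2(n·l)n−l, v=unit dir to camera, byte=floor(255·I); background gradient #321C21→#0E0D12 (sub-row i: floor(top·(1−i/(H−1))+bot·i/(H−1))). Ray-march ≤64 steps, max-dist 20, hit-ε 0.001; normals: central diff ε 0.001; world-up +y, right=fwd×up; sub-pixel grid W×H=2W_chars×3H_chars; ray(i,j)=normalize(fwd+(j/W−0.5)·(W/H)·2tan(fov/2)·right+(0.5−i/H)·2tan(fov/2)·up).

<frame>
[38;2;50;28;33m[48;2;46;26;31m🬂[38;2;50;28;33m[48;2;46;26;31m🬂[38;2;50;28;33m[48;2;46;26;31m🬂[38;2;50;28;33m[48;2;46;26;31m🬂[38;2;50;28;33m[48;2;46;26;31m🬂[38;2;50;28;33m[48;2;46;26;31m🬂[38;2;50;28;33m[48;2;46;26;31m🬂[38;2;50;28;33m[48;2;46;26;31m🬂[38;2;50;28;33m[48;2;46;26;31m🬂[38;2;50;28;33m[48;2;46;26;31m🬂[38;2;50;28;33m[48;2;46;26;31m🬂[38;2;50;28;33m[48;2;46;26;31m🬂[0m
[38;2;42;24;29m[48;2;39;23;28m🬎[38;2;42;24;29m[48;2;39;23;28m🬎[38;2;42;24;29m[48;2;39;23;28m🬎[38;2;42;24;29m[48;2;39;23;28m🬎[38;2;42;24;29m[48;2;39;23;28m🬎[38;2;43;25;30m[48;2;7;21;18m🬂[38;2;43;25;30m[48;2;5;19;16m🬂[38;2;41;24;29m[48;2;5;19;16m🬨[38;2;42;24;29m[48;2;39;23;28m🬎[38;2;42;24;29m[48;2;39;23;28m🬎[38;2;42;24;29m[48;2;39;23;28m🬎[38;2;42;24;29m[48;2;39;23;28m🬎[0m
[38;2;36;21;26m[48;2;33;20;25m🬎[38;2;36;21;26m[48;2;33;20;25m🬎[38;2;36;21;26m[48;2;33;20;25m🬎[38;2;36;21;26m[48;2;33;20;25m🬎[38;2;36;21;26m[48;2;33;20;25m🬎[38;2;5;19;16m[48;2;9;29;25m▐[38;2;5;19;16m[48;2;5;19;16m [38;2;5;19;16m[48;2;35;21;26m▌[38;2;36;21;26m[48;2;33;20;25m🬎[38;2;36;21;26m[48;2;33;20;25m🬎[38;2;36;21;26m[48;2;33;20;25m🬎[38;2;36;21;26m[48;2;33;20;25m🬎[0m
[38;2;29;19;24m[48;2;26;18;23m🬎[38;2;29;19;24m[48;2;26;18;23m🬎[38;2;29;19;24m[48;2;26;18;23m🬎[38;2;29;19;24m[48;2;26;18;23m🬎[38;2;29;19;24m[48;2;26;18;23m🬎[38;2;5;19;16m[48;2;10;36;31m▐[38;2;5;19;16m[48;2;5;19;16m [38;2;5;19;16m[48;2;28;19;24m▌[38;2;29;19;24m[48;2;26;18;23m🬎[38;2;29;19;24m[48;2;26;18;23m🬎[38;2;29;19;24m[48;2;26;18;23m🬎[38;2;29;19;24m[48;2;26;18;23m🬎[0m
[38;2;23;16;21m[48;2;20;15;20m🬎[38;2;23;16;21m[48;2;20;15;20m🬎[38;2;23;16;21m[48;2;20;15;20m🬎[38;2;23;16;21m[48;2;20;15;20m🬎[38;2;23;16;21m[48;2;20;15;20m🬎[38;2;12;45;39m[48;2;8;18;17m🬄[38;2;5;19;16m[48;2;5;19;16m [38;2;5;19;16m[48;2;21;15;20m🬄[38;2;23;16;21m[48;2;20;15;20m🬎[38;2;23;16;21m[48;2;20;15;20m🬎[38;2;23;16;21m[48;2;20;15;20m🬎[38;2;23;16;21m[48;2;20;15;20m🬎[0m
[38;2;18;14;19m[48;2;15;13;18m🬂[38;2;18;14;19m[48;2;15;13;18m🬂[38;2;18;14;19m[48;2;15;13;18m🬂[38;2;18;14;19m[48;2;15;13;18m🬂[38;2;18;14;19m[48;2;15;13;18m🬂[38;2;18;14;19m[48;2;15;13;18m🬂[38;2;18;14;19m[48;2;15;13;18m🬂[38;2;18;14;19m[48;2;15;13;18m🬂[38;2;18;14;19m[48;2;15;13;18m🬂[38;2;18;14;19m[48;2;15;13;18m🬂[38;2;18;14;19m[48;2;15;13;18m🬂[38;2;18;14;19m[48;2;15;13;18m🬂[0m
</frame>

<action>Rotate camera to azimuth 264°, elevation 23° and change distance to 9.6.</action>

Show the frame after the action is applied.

<frame>
[38;2;50;28;33m[48;2;46;26;31m🬂[38;2;50;28;33m[48;2;46;26;31m🬂[38;2;50;28;33m[48;2;46;26;31m🬂[38;2;50;28;33m[48;2;46;26;31m🬂[38;2;50;28;33m[48;2;46;26;31m🬂[38;2;50;28;33m[48;2;46;26;31m🬂[38;2;50;28;33m[48;2;46;26;31m🬂[38;2;50;28;33m[48;2;46;26;31m🬂[38;2;50;28;33m[48;2;46;26;31m🬂[38;2;50;28;33m[48;2;46;26;31m🬂[38;2;50;28;33m[48;2;46;26;31m🬂[38;2;50;28;33m[48;2;46;26;31m🬂[0m
[38;2;42;24;29m[48;2;39;23;28m🬎[38;2;42;24;29m[48;2;39;23;28m🬎[38;2;42;24;29m[48;2;39;23;28m🬎[38;2;42;24;29m[48;2;39;23;28m🬎[38;2;42;24;29m[48;2;39;23;28m🬎[38;2;42;24;29m[48;2;39;23;28m🬎[38;2;42;24;29m[48;2;39;23;28m🬎[38;2;42;24;29m[48;2;39;23;28m🬎[38;2;42;24;29m[48;2;39;23;28m🬎[38;2;42;24;29m[48;2;39;23;28m🬎[38;2;42;24;29m[48;2;39;23;28m🬎[38;2;42;24;29m[48;2;39;23;28m🬎[0m
[38;2;36;21;26m[48;2;33;20;25m🬎[38;2;36;21;26m[48;2;33;20;25m🬎[38;2;36;21;26m[48;2;33;20;25m🬎[38;2;36;21;26m[48;2;33;20;25m🬎[38;2;36;21;26m[48;2;33;20;25m🬎[38;2;53;125;111m[48;2;23;20;22m🬁[38;2;51;123;109m[48;2;5;19;16m🬂[38;2;36;21;26m[48;2;33;20;25m🬎[38;2;36;21;26m[48;2;33;20;25m🬎[38;2;36;21;26m[48;2;33;20;25m🬎[38;2;36;21;26m[48;2;33;20;25m🬎[38;2;36;21;26m[48;2;33;20;25m🬎[0m
[38;2;29;19;24m[48;2;26;18;23m🬎[38;2;29;19;24m[48;2;26;18;23m🬎[38;2;29;19;24m[48;2;26;18;23m🬎[38;2;29;19;24m[48;2;26;18;23m🬎[38;2;29;19;24m[48;2;26;18;23m🬎[38;2;28;19;24m[48;2;5;19;16m▌[38;2;5;19;16m[48;2;5;19;16m [38;2;29;19;24m[48;2;26;18;23m🬎[38;2;29;19;24m[48;2;26;18;23m🬎[38;2;29;19;24m[48;2;26;18;23m🬎[38;2;29;19;24m[48;2;26;18;23m🬎[38;2;29;19;24m[48;2;26;18;23m🬎[0m
[38;2;23;16;21m[48;2;20;15;20m🬎[38;2;23;16;21m[48;2;20;15;20m🬎[38;2;23;16;21m[48;2;20;15;20m🬎[38;2;23;16;21m[48;2;20;15;20m🬎[38;2;23;16;21m[48;2;20;15;20m🬎[38;2;23;16;21m[48;2;20;15;20m🬎[38;2;5;19;16m[48;2;21;15;20m🬀[38;2;23;16;21m[48;2;20;15;20m🬎[38;2;23;16;21m[48;2;20;15;20m🬎[38;2;23;16;21m[48;2;20;15;20m🬎[38;2;23;16;21m[48;2;20;15;20m🬎[38;2;23;16;21m[48;2;20;15;20m🬎[0m
[38;2;18;14;19m[48;2;15;13;18m🬂[38;2;18;14;19m[48;2;15;13;18m🬂[38;2;18;14;19m[48;2;15;13;18m🬂[38;2;18;14;19m[48;2;15;13;18m🬂[38;2;18;14;19m[48;2;15;13;18m🬂[38;2;18;14;19m[48;2;15;13;18m🬂[38;2;18;14;19m[48;2;15;13;18m🬂[38;2;18;14;19m[48;2;15;13;18m🬂[38;2;18;14;19m[48;2;15;13;18m🬂[38;2;18;14;19m[48;2;15;13;18m🬂[38;2;18;14;19m[48;2;15;13;18m🬂[38;2;18;14;19m[48;2;15;13;18m🬂[0m
</frame>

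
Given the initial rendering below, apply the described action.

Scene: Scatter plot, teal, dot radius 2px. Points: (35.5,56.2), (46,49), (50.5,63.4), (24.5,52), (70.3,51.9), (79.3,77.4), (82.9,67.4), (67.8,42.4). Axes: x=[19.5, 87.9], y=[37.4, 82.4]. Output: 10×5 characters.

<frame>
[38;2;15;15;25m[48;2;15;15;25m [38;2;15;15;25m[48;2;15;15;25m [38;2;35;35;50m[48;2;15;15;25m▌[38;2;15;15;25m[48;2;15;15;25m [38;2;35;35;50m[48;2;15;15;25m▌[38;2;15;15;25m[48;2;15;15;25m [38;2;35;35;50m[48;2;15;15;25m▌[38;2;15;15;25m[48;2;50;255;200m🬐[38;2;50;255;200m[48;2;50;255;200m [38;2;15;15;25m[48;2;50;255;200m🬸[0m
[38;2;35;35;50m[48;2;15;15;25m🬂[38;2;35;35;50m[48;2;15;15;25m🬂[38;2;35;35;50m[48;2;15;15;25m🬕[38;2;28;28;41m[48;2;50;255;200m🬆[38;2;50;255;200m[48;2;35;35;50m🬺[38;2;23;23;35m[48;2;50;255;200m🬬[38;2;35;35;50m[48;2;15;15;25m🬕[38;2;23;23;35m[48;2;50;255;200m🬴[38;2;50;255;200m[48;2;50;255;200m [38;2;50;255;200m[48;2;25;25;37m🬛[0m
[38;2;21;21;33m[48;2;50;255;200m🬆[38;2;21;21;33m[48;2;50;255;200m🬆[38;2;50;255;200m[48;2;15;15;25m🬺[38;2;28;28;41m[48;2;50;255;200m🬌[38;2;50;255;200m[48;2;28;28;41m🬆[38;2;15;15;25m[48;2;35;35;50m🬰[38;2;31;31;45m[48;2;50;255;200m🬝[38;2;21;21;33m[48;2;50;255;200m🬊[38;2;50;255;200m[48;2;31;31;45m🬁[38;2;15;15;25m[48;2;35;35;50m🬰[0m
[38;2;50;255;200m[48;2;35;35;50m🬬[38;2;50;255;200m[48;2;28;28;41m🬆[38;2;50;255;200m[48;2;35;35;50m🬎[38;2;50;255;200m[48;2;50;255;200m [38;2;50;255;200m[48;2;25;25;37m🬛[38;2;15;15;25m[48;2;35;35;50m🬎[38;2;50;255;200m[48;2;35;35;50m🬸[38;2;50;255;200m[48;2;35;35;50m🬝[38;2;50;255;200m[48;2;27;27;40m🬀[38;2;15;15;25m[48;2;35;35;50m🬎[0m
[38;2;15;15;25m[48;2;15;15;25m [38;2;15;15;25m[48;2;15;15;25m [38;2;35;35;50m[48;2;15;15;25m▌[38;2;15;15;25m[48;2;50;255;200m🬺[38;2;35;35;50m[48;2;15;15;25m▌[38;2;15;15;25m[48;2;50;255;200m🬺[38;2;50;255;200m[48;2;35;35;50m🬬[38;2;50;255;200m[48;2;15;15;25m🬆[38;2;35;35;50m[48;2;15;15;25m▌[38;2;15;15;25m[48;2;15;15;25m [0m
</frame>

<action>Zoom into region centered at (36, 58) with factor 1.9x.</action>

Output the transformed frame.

<frame>
[38;2;15;15;25m[48;2;15;15;25m [38;2;15;15;25m[48;2;15;15;25m [38;2;35;35;50m[48;2;15;15;25m▌[38;2;15;15;25m[48;2;15;15;25m [38;2;35;35;50m[48;2;15;15;25m▌[38;2;15;15;25m[48;2;15;15;25m [38;2;35;35;50m[48;2;15;15;25m▌[38;2;15;15;25m[48;2;15;15;25m [38;2;28;28;41m[48;2;50;255;200m🬆[38;2;15;15;25m[48;2;50;255;200m🬬[0m
[38;2;35;35;50m[48;2;15;15;25m🬂[38;2;35;35;50m[48;2;15;15;25m🬂[38;2;35;35;50m[48;2;15;15;25m🬕[38;2;35;35;50m[48;2;15;15;25m🬂[38;2;35;35;50m[48;2;15;15;25m🬕[38;2;35;35;50m[48;2;15;15;25m🬂[38;2;35;35;50m[48;2;15;15;25m🬕[38;2;50;255;200m[48;2;19;19;30m🬁[38;2;50;255;200m[48;2;35;35;50m🬬[38;2;50;255;200m[48;2;15;15;25m🬆[0m
[38;2;15;15;25m[48;2;35;35;50m🬰[38;2;23;23;35m[48;2;50;255;200m🬝[38;2;35;35;50m[48;2;15;15;25m🬛[38;2;23;23;35m[48;2;50;255;200m🬝[38;2;35;35;50m[48;2;50;255;200m🬀[38;2;21;21;33m[48;2;50;255;200m🬊[38;2;35;35;50m[48;2;15;15;25m🬛[38;2;15;15;25m[48;2;35;35;50m🬰[38;2;35;35;50m[48;2;15;15;25m🬛[38;2;15;15;25m[48;2;35;35;50m🬰[0m
[38;2;23;23;35m[48;2;50;255;200m🬴[38;2;50;255;200m[48;2;50;255;200m [38;2;50;255;200m[48;2;25;25;37m🬛[38;2;15;15;25m[48;2;35;35;50m🬎[38;2;50;255;200m[48;2;35;35;50m🬊[38;2;50;255;200m[48;2;23;23;35m🬀[38;2;27;27;40m[48;2;50;255;200m🬝[38;2;15;15;25m[48;2;50;255;200m🬊[38;2;35;35;50m[48;2;15;15;25m🬲[38;2;15;15;25m[48;2;35;35;50m🬎[0m
[38;2;15;15;25m[48;2;15;15;25m [38;2;15;15;25m[48;2;50;255;200m🬺[38;2;35;35;50m[48;2;15;15;25m▌[38;2;15;15;25m[48;2;15;15;25m [38;2;35;35;50m[48;2;15;15;25m▌[38;2;15;15;25m[48;2;15;15;25m [38;2;50;255;200m[48;2;28;28;41m🬊[38;2;50;255;200m[48;2;15;15;25m🬝[38;2;50;255;200m[48;2;23;23;35m🬀[38;2;15;15;25m[48;2;15;15;25m [0m
</frame>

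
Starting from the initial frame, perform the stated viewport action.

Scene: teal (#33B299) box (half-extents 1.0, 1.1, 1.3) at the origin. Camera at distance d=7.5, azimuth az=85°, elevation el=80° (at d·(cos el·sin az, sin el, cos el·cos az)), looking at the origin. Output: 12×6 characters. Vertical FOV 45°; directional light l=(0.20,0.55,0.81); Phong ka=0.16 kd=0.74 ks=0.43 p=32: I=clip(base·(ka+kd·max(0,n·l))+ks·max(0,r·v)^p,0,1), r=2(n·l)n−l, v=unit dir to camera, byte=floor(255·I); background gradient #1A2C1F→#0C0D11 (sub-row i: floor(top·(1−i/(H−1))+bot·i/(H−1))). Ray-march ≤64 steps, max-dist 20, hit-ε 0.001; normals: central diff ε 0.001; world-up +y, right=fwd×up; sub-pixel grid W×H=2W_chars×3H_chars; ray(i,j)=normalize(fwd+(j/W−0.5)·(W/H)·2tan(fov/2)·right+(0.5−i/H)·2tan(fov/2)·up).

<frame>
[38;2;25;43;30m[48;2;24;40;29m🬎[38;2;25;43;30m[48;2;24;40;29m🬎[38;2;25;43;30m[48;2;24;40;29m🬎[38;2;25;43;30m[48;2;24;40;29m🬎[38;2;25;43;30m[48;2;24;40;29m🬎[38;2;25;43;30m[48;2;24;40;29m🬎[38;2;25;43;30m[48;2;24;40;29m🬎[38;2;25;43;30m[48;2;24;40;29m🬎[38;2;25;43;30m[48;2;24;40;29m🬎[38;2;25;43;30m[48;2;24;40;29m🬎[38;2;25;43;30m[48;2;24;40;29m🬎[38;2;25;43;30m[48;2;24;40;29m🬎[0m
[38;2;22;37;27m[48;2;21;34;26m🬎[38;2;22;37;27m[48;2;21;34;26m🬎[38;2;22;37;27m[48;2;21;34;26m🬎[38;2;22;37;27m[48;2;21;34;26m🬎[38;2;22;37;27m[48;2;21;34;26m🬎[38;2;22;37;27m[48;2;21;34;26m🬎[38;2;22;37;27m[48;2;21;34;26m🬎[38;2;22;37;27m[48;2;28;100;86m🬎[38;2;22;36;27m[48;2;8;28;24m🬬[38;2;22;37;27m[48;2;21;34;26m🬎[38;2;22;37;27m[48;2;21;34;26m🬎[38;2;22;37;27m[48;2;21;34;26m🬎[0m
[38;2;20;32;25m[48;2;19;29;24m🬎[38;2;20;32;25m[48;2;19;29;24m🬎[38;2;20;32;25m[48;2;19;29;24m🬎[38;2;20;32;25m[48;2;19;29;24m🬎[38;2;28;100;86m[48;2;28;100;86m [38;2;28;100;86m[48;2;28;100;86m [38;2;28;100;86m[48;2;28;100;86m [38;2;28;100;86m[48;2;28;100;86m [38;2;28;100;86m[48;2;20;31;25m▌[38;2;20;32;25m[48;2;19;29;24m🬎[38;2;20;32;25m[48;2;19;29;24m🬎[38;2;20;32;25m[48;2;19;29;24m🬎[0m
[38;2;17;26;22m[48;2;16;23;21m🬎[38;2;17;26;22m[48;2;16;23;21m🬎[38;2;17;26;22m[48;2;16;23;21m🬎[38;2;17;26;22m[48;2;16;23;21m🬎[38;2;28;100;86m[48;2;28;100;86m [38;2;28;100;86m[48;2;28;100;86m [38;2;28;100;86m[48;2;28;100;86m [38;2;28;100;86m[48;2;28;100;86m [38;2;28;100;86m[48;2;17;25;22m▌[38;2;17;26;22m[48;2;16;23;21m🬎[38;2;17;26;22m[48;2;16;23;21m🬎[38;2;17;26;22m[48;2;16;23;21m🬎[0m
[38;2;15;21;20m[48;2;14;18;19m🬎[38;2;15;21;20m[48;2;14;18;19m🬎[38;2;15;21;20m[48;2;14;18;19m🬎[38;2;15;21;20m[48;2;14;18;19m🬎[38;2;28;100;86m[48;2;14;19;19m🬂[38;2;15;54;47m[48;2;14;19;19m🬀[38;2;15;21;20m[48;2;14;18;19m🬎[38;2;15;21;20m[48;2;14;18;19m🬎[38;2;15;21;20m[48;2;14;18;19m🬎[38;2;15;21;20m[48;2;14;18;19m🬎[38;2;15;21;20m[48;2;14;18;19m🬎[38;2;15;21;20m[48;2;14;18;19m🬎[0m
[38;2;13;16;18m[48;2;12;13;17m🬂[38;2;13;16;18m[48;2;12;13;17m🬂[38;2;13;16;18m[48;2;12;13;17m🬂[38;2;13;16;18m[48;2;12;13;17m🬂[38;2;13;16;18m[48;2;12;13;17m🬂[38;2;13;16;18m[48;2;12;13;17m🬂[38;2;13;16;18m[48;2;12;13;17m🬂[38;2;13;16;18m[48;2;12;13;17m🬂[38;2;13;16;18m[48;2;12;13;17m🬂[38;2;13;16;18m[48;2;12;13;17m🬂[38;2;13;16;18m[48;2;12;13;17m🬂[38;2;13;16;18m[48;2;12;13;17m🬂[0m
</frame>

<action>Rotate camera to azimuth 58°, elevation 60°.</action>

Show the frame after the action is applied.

<frame>
[38;2;25;43;30m[48;2;24;40;29m🬎[38;2;25;43;30m[48;2;24;40;29m🬎[38;2;25;43;30m[48;2;24;40;29m🬎[38;2;25;43;30m[48;2;24;40;29m🬎[38;2;25;43;30m[48;2;24;40;29m🬎[38;2;25;43;30m[48;2;24;40;29m🬎[38;2;25;43;30m[48;2;24;40;29m🬎[38;2;25;43;30m[48;2;24;40;29m🬎[38;2;25;43;30m[48;2;24;40;29m🬎[38;2;25;43;30m[48;2;24;40;29m🬎[38;2;25;43;30m[48;2;24;40;29m🬎[38;2;25;43;30m[48;2;24;40;29m🬎[0m
[38;2;22;37;27m[48;2;21;34;26m🬎[38;2;22;37;27m[48;2;21;34;26m🬎[38;2;22;37;27m[48;2;21;34;26m🬎[38;2;22;37;27m[48;2;21;34;26m🬎[38;2;22;37;27m[48;2;21;34;26m🬎[38;2;22;36;27m[48;2;28;100;86m🬝[38;2;22;37;27m[48;2;28;100;86m🬆[38;2;28;100;86m[48;2;22;37;27m🬱[38;2;22;37;27m[48;2;21;34;26m🬎[38;2;22;37;27m[48;2;21;34;26m🬎[38;2;22;37;27m[48;2;21;34;26m🬎[38;2;22;37;27m[48;2;21;34;26m🬎[0m
[38;2;20;32;25m[48;2;19;29;24m🬎[38;2;20;32;25m[48;2;19;29;24m🬎[38;2;20;32;25m[48;2;19;29;24m🬎[38;2;28;100;86m[48;2;20;31;25m🬇[38;2;21;33;26m[48;2;28;100;86m🬀[38;2;28;100;86m[48;2;28;100;86m [38;2;28;100;86m[48;2;28;100;86m [38;2;28;100;86m[48;2;28;100;86m [38;2;28;100;86m[48;2;18;39;32m▌[38;2;20;32;25m[48;2;19;29;24m🬎[38;2;20;32;25m[48;2;19;29;24m🬎[38;2;20;32;25m[48;2;19;29;24m🬎[0m
[38;2;17;26;22m[48;2;16;23;21m🬎[38;2;17;26;22m[48;2;16;23;21m🬎[38;2;17;26;22m[48;2;16;23;21m🬎[38;2;17;26;22m[48;2;16;23;21m🬎[38;2;34;121;104m[48;2;16;23;21m🬬[38;2;28;100;86m[48;2;28;100;86m [38;2;28;100;86m[48;2;15;54;47m🬎[38;2;28;100;86m[48;2;15;54;47m🬂[38;2;15;54;47m[48;2;16;24;21m🬄[38;2;17;26;22m[48;2;16;23;21m🬎[38;2;17;26;22m[48;2;16;23;21m🬎[38;2;17;26;22m[48;2;16;23;21m🬎[0m
[38;2;15;21;20m[48;2;14;18;19m🬎[38;2;15;21;20m[48;2;14;18;19m🬎[38;2;15;21;20m[48;2;14;18;19m🬎[38;2;15;21;20m[48;2;14;18;19m🬎[38;2;38;133;114m[48;2;14;19;19m🬁[38;2;38;135;116m[48;2;14;39;35m🬃[38;2;15;54;47m[48;2;14;18;19m🬆[38;2;15;54;47m[48;2;14;19;19m🬀[38;2;15;21;20m[48;2;14;18;19m🬎[38;2;15;21;20m[48;2;14;18;19m🬎[38;2;15;21;20m[48;2;14;18;19m🬎[38;2;15;21;20m[48;2;14;18;19m🬎[0m
[38;2;13;16;18m[48;2;12;13;17m🬂[38;2;13;16;18m[48;2;12;13;17m🬂[38;2;13;16;18m[48;2;12;13;17m🬂[38;2;13;16;18m[48;2;12;13;17m🬂[38;2;13;16;18m[48;2;12;13;17m🬂[38;2;13;16;18m[48;2;12;13;17m🬂[38;2;13;16;18m[48;2;12;13;17m🬂[38;2;13;16;18m[48;2;12;13;17m🬂[38;2;13;16;18m[48;2;12;13;17m🬂[38;2;13;16;18m[48;2;12;13;17m🬂[38;2;13;16;18m[48;2;12;13;17m🬂[38;2;13;16;18m[48;2;12;13;17m🬂[0m
</frame>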